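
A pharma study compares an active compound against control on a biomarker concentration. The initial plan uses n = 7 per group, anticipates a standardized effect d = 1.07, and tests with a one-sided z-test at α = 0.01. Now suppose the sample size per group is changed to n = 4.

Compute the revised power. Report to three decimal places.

With n = 4 per group: δ = d·√(n/2) = 1.07 × √(4/2) = 1.5132. Critical value z_{0.01} = 2.326.
Revised power = Φ(δ − 2.326) = Φ(-0.813) = 0.2081.

Power ≈ 0.208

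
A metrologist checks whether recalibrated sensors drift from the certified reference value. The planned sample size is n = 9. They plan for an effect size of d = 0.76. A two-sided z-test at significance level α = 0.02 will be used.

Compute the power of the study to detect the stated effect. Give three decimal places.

Power ≈ 0.482

Noncentrality parameter: δ = d·√n = 0.76 × √9 = 2.2800
Critical value for a two-sided test at α = 0.02: z_{α/2} = 2.326.
Power = Φ(δ − 2.326) + Φ(−δ − 2.326) = Φ(-0.046) + Φ(-4.606) = 0.4815 + 0.0000 = 0.4815.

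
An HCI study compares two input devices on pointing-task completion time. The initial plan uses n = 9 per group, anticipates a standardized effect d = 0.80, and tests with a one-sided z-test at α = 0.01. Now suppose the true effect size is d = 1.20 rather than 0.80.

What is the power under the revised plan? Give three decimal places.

With d = 1.20: δ = d·√(n/2) = 1.20 × √(9/2) = 2.5456. Critical value z_{0.01} = 2.326.
Revised power = Φ(δ − 2.326) = Φ(0.219) = 0.5868.

Power ≈ 0.587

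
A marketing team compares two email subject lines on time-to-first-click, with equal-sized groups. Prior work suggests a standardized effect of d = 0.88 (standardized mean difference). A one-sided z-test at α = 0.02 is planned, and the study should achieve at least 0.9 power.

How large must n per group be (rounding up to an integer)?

For power 0.9 need Φ(δ − z_{0.02}) = 0.9, so δ = z_{0.02} + z_{0.10} = 2.054 + 1.282 = 3.335.
δ = d·√(n/2) ⇒ n = 2(δ/d)² = 2 × (3.335 / 0.88)² = 28.73.
Round up to the next whole unit.

n = 29 per group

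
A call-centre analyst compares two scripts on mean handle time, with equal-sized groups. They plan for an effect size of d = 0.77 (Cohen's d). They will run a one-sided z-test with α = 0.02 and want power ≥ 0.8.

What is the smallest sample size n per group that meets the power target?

For power 0.8 need Φ(δ − z_{0.02}) = 0.8, so δ = z_{0.02} + z_{0.20} = 2.054 + 0.842 = 2.895.
δ = d·√(n/2) ⇒ n = 2(δ/d)² = 2 × (2.895 / 0.77)² = 28.28.
Round up to the next whole unit.

n = 29 per group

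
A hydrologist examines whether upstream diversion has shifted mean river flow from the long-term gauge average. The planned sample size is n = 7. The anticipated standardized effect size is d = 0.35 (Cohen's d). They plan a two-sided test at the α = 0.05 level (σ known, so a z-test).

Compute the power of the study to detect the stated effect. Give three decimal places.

Power ≈ 0.153

Noncentrality parameter: δ = d·√n = 0.35 × √7 = 0.9260
Critical value for a two-sided test at α = 0.05: z_{α/2} = 1.960.
Power = Φ(δ − 1.960) + Φ(−δ − 1.960) = Φ(-1.034) + Φ(-2.886) = 0.1506 + 0.0020 = 0.1525.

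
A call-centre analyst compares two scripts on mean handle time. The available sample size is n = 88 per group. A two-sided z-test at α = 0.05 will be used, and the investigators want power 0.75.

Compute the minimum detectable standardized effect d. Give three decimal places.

d ≈ 0.397

Required noncentrality: δ = z_{0.025} + z_{0.25} = 1.960 + 0.674 = 2.634.
(Lower-tail contribution to power is negligible for δ > 0.)
δ = d·√(n/2) ⇒ d = δ/√(n/2) = 2.634/√(88/2) = 0.3972.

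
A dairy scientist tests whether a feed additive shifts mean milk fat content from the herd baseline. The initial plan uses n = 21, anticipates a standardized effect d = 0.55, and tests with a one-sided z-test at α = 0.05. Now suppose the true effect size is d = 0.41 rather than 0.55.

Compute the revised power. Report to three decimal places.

Power ≈ 0.593

With d = 0.41: δ = d·√n = 0.41 × √21 = 1.8789. Critical value z_{0.05} = 1.645.
Revised power = P(Z > 1.645 − δ) = Φ(0.234) = 0.5925.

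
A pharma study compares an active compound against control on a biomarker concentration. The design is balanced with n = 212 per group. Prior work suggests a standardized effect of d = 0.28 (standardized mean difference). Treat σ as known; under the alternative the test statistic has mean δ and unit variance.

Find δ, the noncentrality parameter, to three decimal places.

The noncentrality parameter scales effect size by the design's sample-size factor: δ = d·√(n/2) = 0.28 × √(212/2) = 2.8828

δ ≈ 2.883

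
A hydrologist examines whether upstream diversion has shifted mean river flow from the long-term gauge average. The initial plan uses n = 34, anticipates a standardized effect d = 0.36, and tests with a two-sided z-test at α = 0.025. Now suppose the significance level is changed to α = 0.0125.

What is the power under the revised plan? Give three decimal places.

δ = d·√n = 0.36 × √34 = 2.0991 (unchanged). New critical value: z_{0.0063} = 2.498.
Revised power = Φ(δ − 2.498) + Φ(−δ − 2.498) = Φ(-0.399) + Φ(-4.597) = 0.3451 + 0.0000 = 0.3451.

Power ≈ 0.345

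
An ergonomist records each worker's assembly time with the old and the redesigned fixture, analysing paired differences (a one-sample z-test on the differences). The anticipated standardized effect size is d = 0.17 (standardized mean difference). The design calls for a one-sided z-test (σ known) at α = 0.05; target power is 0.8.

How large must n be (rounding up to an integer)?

n = 214

Set Φ(δ − 1.645) = 0.8; then δ − 1.645 = Φ⁻¹(0.8) = 0.842, giving δ = 2.486.
δ = d·√n ⇒ n = (δ/d)² = (2.486 / 0.17)² = 213.93.
Rounding up, n = 214.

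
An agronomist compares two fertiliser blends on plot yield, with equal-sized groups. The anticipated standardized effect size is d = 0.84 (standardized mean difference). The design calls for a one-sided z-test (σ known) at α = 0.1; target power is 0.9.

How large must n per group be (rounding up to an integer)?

n = 19 per group

Set Φ(δ − 1.282) = 0.9; then δ − 1.282 = Φ⁻¹(0.9) = 1.282, giving δ = 2.563.
δ = d·√(n/2) ⇒ n = 2(δ/d)² = 2 × (2.563 / 0.84)² = 18.62.
Round up to the next whole unit.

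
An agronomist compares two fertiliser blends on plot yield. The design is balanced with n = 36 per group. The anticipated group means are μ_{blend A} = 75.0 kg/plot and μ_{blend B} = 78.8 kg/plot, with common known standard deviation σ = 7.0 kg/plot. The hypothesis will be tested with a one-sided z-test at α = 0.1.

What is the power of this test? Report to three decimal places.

Standardized effect: d = |μ_{blend A} − μ_{blend B}| / σ = |75.0 − 78.8| / 7.0 = 0.5429
Noncentrality parameter: δ = d·√(n/2) = 0.5429 × √(36/2) = 2.3031
One-sided α = 0.1 → critical value z_{0.1} = 1.282.
Power = Φ(δ − 1.282) = Φ(1.022) = 0.8465.

Power ≈ 0.847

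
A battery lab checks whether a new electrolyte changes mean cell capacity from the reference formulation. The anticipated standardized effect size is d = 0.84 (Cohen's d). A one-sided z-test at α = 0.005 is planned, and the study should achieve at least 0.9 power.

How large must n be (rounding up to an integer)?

Set Φ(δ − 2.576) = 0.9; then δ − 2.576 = Φ⁻¹(0.9) = 1.282, giving δ = 3.857.
δ = d·√n ⇒ n = (δ/d)² = (3.857 / 0.84)² = 21.09.
Round up to the next whole unit.

n = 22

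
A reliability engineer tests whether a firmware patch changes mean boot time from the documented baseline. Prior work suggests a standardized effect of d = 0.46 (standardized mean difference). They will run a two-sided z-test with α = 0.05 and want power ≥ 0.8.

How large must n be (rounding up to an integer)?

n = 38

Set Φ(δ − 1.960) = 0.8; then δ − 1.960 = Φ⁻¹(0.8) = 0.842, giving δ = 2.802.
(The Φ(−δ − z_{α/2}) term is vanishingly small for δ > 0 and is dropped in the standard sample-size formula.)
δ = d·√n ⇒ n = (δ/d)² = (2.802 / 0.46)² = 37.09.
Rounding up, n = 38.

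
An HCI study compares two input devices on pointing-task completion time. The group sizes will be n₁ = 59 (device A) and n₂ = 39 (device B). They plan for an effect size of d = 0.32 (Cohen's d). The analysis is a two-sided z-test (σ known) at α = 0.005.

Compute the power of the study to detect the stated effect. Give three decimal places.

Noncentrality parameter: δ = d / √(1/n₁ + 1/n₂) = 0.32 / √(1/59 + 1/39) = 1.5506
Two-sided α = 0.005 → critical value z_{0.0025} = 2.807.
Power = Φ(δ − 2.807) + Φ(−δ − 2.807) = Φ(-1.256) + Φ(-4.358) = 0.1045 + 0.0000 = 0.1045.

Power ≈ 0.104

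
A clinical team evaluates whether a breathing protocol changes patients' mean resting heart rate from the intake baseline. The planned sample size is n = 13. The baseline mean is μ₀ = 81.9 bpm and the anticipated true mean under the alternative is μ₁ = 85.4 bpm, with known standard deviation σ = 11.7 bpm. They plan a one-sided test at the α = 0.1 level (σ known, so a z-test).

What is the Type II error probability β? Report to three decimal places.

β ≈ 0.580

Standardized effect: d = |μ₁ − μ₀| / σ = |85.4 − 81.9| / 11.7 = 0.2991
Noncentrality parameter: δ = d·√n = 0.2991 × √13 = 1.0786
One-sided α = 0.1 → critical value z_{0.1} = 1.282.
Power = P(Z > 1.282 − δ) = Φ(-0.203) = 0.4196.
Type II error: β = 1 − power = 1 − 0.4196 = 0.5804.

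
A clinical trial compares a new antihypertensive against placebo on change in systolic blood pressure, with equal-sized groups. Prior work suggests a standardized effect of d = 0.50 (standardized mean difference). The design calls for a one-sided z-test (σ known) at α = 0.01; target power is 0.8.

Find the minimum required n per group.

n = 81 per group

Set Φ(δ − 2.326) = 0.8; then δ − 2.326 = Φ⁻¹(0.8) = 0.842, giving δ = 3.168.
δ = d·√(n/2) ⇒ n = 2(δ/d)² = 2 × (3.168 / 0.50)² = 80.29.
Rounding up, n = 81 per group.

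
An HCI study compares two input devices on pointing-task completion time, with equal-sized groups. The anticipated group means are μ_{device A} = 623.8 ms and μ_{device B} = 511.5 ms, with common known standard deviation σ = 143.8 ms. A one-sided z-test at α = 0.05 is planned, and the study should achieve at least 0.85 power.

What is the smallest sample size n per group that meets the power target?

Standardized effect: d = |μ_{device A} − μ_{device B}| / σ = |623.8 − 511.5| / 143.8 = 0.7809
For power 0.85 need Φ(δ − z_{0.05}) = 0.85, so δ = z_{0.05} + z_{0.15} = 1.645 + 1.036 = 2.681.
δ = d·√(n/2) ⇒ n = 2(δ/d)² = 2 × (2.681 / 0.7809)² = 23.58.
Round up to the next whole unit.

n = 24 per group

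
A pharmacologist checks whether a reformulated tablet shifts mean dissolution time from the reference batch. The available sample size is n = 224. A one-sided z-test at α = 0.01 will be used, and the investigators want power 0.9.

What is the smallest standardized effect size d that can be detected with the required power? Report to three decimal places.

Need Φ(δ − 2.326) = 0.9, so δ = 2.326 + 1.282 = 3.608.
δ = d·√n ⇒ d = δ/√n = 3.608/√224 = 0.2411.

d ≈ 0.241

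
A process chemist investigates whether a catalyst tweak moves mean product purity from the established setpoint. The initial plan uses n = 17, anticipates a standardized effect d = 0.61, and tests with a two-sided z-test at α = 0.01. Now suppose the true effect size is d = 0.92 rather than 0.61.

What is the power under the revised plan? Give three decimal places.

With d = 0.92: δ = d·√n = 0.92 × √17 = 3.7933. Critical value z_{0.005} = 2.576.
Revised power = Φ(δ − 2.576) + Φ(−δ − 2.576) = Φ(1.217) + Φ(-6.369) = 0.8883 + 0.0000 = 0.8883.

Power ≈ 0.888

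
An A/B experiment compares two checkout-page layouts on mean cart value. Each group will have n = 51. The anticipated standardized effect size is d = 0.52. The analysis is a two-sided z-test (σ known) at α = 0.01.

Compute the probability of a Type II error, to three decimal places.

β ≈ 0.480

Noncentrality parameter: δ = d·√(n/2) = 0.52 × √(51/2) = 2.6259
Critical value for a two-sided test at α = 0.01: z_{α/2} = 2.576.
Power = Φ(δ − 2.576) + Φ(−δ − 2.576) = Φ(0.050) + Φ(-5.202) = 0.5200 + 0.0000 = 0.5200.
Type II error: β = 1 − power = 1 − 0.5200 = 0.4800.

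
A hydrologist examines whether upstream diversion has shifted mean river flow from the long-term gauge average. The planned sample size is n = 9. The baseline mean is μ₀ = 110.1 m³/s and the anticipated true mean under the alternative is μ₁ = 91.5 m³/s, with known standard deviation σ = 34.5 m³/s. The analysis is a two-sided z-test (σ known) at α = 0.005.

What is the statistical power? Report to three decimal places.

Standardized effect: d = |μ₁ − μ₀| / σ = |91.5 − 110.1| / 34.5 = 0.5391
Noncentrality parameter: δ = d·√n = 0.5391 × √9 = 1.6174
Critical value for a two-sided test at α = 0.005: z_{α/2} = 2.807.
Power = Φ(δ − 2.807) + Φ(−δ − 2.807) = Φ(-1.190) + Φ(-4.424) = 0.1171 + 0.0000 = 0.1171.

Power ≈ 0.117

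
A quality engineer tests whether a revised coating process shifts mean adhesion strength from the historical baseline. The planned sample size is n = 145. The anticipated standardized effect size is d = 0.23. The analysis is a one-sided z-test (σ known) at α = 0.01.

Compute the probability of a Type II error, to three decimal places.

β ≈ 0.329

Noncentrality parameter: δ = d·√n = 0.23 × √145 = 2.7696
Critical value for a one-sided test at α = 0.01: z_α = 2.326.
Power = Φ(δ − 2.326) = Φ(0.443) = 0.6712.
Type II error: β = 1 − power = 1 − 0.6712 = 0.3288.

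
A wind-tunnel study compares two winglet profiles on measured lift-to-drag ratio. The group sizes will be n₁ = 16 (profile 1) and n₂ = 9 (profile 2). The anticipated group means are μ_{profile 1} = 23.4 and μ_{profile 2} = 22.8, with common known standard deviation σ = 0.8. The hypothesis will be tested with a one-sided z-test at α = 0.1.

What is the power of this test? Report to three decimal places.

Power ≈ 0.698

Standardized effect: d = |μ_{profile 1} − μ_{profile 2}| / σ = |23.4 − 22.8| / 0.8 = 0.7500
Noncentrality parameter: δ = d / √(1/n₁ + 1/n₂) = 0.7500 / √(1/16 + 1/9) = 1.8000
One-sided α = 0.1 → critical value z_{0.1} = 1.282.
Power = P(Z > 1.282 − δ) = Φ(0.518) = 0.6979.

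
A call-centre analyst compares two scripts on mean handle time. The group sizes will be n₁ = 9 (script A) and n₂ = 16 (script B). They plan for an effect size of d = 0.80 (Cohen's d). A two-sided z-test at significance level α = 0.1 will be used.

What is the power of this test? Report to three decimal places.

Power ≈ 0.609

Noncentrality parameter: δ = d / √(1/n₁ + 1/n₂) = 0.80 / √(1/9 + 1/16) = 1.9200
Critical value for a two-sided test at α = 0.1: z_{α/2} = 1.645.
Power = Φ(δ − 1.645) + Φ(−δ − 1.645) = Φ(0.275) + Φ(-3.565) = 0.6084 + 0.0002 = 0.6086.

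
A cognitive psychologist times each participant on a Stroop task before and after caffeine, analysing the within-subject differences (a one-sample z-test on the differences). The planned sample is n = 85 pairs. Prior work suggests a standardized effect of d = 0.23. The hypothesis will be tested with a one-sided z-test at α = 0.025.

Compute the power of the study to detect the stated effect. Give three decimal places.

Power ≈ 0.564

Noncentrality parameter: δ = d·√n = 0.23 × √85 = 2.1205
Critical value for a one-sided test at α = 0.025: z_α = 1.960.
Power = P(Z > 1.960 − δ) = Φ(0.161) = 0.5638.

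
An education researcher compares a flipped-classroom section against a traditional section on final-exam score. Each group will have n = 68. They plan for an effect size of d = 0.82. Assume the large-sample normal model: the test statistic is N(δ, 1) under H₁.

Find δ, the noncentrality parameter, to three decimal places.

δ = d·√(n/2) = 0.82 × √(68/2) = 4.7814

δ ≈ 4.781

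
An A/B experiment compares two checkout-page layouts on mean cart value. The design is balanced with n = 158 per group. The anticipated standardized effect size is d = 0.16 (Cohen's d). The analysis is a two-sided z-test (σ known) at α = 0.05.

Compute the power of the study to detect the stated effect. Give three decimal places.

Noncentrality parameter: λ = d·√(n/2) = 0.16 × √(158/2) = 1.4221
Critical value for a two-sided test at α = 0.05: z_{α/2} = 1.960.
Power = Φ(λ − 1.960) + Φ(−λ − 1.960) = Φ(-0.538) + Φ(-3.382) = 0.2953 + 0.0004 = 0.2957.

Power ≈ 0.296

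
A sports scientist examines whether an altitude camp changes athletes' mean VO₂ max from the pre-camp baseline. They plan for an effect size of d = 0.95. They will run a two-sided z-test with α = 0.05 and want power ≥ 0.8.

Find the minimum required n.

n = 9

Set Φ(δ − 1.960) = 0.8; then δ − 1.960 = Φ⁻¹(0.8) = 0.842, giving δ = 2.802.
(For δ > 0 the lower-tail rejection region contributes negligibly to power, so the one-term inversion is standard.)
δ = d·√n ⇒ n = (δ/d)² = (2.802 / 0.95)² = 8.70.
Rounding up, n = 9.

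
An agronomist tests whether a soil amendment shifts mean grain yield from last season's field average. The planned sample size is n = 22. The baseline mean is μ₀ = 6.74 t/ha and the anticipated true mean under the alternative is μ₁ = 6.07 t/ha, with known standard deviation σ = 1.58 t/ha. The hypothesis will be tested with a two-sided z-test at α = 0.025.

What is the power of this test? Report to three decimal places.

Standardized effect: d = |μ₁ − μ₀| / σ = |6.07 − 6.74| / 1.58 = 0.4241
Noncentrality parameter: δ = d·√n = 0.4241 × √22 = 1.9890
Critical value for a two-sided test at α = 0.025: z_{α/2} = 2.241.
Power = Φ(δ − 2.241) + Φ(−δ − 2.241) = Φ(-0.252) + Φ(-4.230) = 0.4004 + 0.0000 = 0.4004.

Power ≈ 0.400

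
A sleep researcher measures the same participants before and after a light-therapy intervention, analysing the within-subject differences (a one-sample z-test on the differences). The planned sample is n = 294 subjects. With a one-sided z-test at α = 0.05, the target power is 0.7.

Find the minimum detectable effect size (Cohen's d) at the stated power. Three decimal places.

Required noncentrality: δ = z_{0.05} + z_{0.30} = 1.645 + 0.524 = 2.169.
δ = d·√n ⇒ d = δ/√n = 2.169/√294 = 0.1265.

d ≈ 0.127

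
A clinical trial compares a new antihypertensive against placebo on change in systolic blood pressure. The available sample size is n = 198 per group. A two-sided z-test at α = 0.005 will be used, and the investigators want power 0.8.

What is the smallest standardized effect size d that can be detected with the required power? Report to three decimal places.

Need Φ(δ − 2.807) = 0.8, so δ = 2.807 + 0.842 = 3.649.
(The second rejection-region term Φ(−δ − z_{α/2}) is negligible and dropped.)
δ = d·√(n/2) ⇒ d = δ/√(n/2) = 3.649/√(198/2) = 0.3667.

d ≈ 0.367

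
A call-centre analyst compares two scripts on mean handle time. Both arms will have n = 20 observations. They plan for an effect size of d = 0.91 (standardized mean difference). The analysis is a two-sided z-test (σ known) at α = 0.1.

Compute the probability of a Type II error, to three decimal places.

Noncentrality parameter: δ = d·√(n/2) = 0.91 × √(20/2) = 2.8777
Two-sided α = 0.1 → critical value z_{0.05} = 1.645.
Power = Φ(δ − 1.645) + Φ(−δ − 1.645) = Φ(1.233) + Φ(-4.523) = 0.8912 + 0.0000 = 0.8912.
Type II error: β = 1 − power = 1 − 0.8912 = 0.1088.

β ≈ 0.109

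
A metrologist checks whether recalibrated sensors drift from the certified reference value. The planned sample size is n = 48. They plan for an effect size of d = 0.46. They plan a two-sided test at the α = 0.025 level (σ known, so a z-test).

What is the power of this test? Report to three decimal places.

Noncentrality parameter: δ = d·√n = 0.46 × √48 = 3.1870
Two-sided α = 0.025 → critical value z_{0.0125} = 2.241.
Power = Φ(δ − 2.241) + Φ(−δ − 2.241) = Φ(0.946) + Φ(-5.428) = 0.8278 + 0.0000 = 0.8278.

Power ≈ 0.828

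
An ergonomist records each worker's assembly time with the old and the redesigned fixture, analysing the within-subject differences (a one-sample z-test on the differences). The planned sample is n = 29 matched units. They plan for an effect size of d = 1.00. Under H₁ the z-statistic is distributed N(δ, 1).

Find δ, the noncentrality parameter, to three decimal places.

δ ≈ 5.385

The noncentrality parameter scales effect size by the design's sample-size factor: δ = d·√n = 1.00 × √29 = 5.3852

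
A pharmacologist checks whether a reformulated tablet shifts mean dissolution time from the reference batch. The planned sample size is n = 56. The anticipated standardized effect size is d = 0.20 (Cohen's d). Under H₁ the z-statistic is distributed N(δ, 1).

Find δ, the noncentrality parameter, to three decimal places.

δ = d·√n = 0.20 × √56 = 1.4967

δ ≈ 1.497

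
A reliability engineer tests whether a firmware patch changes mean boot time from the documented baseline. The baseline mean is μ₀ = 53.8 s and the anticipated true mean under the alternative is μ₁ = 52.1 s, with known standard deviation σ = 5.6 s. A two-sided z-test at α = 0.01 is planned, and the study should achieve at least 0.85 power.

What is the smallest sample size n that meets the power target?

Standardized effect: d = |μ₁ − μ₀| / σ = |52.1 − 53.8| / 5.6 = 0.3036
Set Φ(δ − 2.576) = 0.85; then δ − 2.576 = Φ⁻¹(0.85) = 1.036, giving δ = 3.612.
(Ignoring the negligible lower-tail rejection probability gives the usual closed-form inversion.)
δ = d·√n ⇒ n = (δ/d)² = (3.612 / 0.3036)² = 141.59.
Round up to the next whole unit.

n = 142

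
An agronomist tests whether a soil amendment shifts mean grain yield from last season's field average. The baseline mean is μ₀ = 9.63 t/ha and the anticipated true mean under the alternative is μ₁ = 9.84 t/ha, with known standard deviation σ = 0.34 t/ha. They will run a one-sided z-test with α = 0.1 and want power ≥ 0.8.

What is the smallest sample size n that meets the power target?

n = 12

Standardized effect: d = |μ₁ − μ₀| / σ = |9.84 − 9.63| / 0.34 = 0.6176
Set Φ(δ − 1.282) = 0.8; then δ − 1.282 = Φ⁻¹(0.8) = 0.842, giving δ = 2.123.
δ = d·√n ⇒ n = (δ/d)² = (2.123 / 0.6176)² = 11.82.
Rounding up, n = 12.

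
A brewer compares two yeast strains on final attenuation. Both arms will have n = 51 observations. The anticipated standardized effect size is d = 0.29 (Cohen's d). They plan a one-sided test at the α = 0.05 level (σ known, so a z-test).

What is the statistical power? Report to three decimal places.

Power ≈ 0.428

Noncentrality parameter: δ = d·√(n/2) = 0.29 × √(51/2) = 1.4644
Critical value for a one-sided test at α = 0.05: z_α = 1.645.
Power = P(Z > 1.645 − δ) = Φ(-0.180) = 0.4284.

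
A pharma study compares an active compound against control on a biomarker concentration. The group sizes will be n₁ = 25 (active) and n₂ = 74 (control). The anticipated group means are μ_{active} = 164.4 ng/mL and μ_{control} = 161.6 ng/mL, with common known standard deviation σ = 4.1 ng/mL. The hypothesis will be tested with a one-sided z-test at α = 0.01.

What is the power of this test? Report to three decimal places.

Standardized effect: d = |μ_{active} − μ_{control}| / σ = |164.4 − 161.6| / 4.1 = 0.6829
Noncentrality parameter: δ = d / √(1/n₁ + 1/n₂) = 0.6829 / √(1/25 + 1/74) = 2.9522
Critical value for a one-sided test at α = 0.01: z_α = 2.326.
Power = Φ(δ − 2.326) = Φ(0.626) = 0.7343.

Power ≈ 0.734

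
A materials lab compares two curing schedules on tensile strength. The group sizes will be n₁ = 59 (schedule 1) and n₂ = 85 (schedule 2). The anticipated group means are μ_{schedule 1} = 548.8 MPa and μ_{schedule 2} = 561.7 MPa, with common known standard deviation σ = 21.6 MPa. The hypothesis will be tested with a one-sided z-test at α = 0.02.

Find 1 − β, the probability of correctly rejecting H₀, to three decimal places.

Standardized effect: d = |μ_{schedule 1} − μ_{schedule 2}| / σ = |548.8 − 561.7| / 21.6 = 0.5972
Noncentrality parameter: δ = d / √(1/n₁ + 1/n₂) = 0.5972 / √(1/59 + 1/85) = 3.5244
Critical value for a one-sided test at α = 0.02: z_α = 2.054.
Power = P(Z > 2.054 − δ) = Φ(1.471) = 0.9293.

Power ≈ 0.929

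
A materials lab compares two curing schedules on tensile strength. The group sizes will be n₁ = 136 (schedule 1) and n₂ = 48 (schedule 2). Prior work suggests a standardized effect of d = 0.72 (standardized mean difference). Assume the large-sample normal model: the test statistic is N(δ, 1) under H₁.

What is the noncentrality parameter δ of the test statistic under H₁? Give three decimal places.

δ = d / √(1/n₁ + 1/n₂) = 0.72 / √(1/136 + 1/48) = 4.2886

δ ≈ 4.289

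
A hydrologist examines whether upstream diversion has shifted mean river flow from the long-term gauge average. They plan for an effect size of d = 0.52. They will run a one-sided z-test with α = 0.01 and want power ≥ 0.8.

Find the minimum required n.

n = 38

Set Φ(δ − 2.326) = 0.8; then δ − 2.326 = Φ⁻¹(0.8) = 0.842, giving δ = 3.168.
δ = d·√n ⇒ n = (δ/d)² = (3.168 / 0.52)² = 37.12.
Rounding up, n = 38.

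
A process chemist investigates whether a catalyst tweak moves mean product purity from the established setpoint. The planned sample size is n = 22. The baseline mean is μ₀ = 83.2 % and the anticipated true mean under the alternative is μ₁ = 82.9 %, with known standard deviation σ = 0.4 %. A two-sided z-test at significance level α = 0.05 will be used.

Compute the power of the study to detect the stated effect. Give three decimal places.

Standardized effect: d = |μ₁ − μ₀| / σ = |82.9 − 83.2| / 0.4 = 0.7500
Noncentrality parameter: δ = d·√n = 0.7500 × √22 = 3.5178
Two-sided α = 0.05 → critical value z_{0.025} = 1.960.
Power = Φ(δ − 1.960) + Φ(−δ − 1.960) = Φ(1.558) + Φ(-5.478) = 0.9404 + 0.0000 = 0.9404.

Power ≈ 0.940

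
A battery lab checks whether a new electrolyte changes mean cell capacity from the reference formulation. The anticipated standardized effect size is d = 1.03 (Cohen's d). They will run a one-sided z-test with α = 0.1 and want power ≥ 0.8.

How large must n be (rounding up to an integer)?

For power 0.8 need Φ(δ − z_{0.1}) = 0.8, so δ = z_{0.1} + z_{0.20} = 1.282 + 0.842 = 2.123.
δ = d·√n ⇒ n = (δ/d)² = (2.123 / 1.03)² = 4.25.
Rounding up, n = 5.

n = 5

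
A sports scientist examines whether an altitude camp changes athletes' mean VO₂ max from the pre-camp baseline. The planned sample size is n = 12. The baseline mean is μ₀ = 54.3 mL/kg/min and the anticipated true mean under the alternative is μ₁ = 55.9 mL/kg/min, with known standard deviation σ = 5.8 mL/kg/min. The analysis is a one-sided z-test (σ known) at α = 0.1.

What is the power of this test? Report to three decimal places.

Power ≈ 0.372

Standardized effect: d = |μ₁ − μ₀| / σ = |55.9 − 54.3| / 5.8 = 0.2759
Noncentrality parameter: δ = d·√n = 0.2759 × √12 = 0.9556
One-sided α = 0.1 → critical value z_{0.1} = 1.282.
Power = P(Z > 1.282 − δ) = Φ(-0.326) = 0.3722.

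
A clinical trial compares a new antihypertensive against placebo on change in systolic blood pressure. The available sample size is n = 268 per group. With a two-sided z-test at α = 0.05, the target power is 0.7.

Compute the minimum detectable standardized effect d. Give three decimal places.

d ≈ 0.215

Need Φ(δ − 1.960) = 0.7, so δ = 1.960 + 0.524 = 2.484.
(The second rejection-region term Φ(−δ − z_{α/2}) is negligible and dropped.)
δ = d·√(n/2) ⇒ d = δ/√(n/2) = 2.484/√(268/2) = 0.2146.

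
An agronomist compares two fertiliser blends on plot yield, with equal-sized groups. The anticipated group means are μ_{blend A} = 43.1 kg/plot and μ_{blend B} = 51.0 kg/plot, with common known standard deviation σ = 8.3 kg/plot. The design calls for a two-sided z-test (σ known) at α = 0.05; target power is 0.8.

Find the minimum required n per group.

Standardized effect: d = |μ_{blend A} − μ_{blend B}| / σ = |43.1 − 51.0| / 8.3 = 0.9518
Set Φ(δ − 1.960) = 0.8; then δ − 1.960 = Φ⁻¹(0.8) = 0.842, giving δ = 2.802.
(For δ > 0 the lower-tail rejection region contributes negligibly to power, so the one-term inversion is standard.)
δ = d·√(n/2) ⇒ n = 2(δ/d)² = 2 × (2.802 / 0.9518)² = 17.33.
Rounding up, n = 18 per group.

n = 18 per group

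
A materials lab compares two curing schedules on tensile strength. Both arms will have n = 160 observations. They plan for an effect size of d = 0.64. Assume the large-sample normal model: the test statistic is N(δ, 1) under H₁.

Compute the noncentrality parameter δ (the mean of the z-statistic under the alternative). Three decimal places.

δ ≈ 5.724

δ = d·√(n/2) = 0.64 × √(160/2) = 5.7243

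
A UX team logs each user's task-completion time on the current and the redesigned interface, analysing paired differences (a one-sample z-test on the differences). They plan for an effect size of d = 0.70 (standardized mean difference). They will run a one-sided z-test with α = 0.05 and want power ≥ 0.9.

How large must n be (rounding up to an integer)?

Set Φ(δ − 1.645) = 0.9; then δ − 1.645 = Φ⁻¹(0.9) = 1.282, giving δ = 2.926.
δ = d·√n ⇒ n = (δ/d)² = (2.926 / 0.70)² = 17.48.
Rounding up, n = 18.

n = 18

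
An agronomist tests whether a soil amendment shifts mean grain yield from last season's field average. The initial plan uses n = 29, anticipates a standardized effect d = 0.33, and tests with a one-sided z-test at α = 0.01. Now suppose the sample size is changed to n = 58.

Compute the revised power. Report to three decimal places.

Power ≈ 0.574

With n = 58: δ = d·√n = 0.33 × √58 = 2.5132. Critical value z_{0.01} = 2.326.
Revised power = Φ(δ − 2.326) = Φ(0.187) = 0.5741.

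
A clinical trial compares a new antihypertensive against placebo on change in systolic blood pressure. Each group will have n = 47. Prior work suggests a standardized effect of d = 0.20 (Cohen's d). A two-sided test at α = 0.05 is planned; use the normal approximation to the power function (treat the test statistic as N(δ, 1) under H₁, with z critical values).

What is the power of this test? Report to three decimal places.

Power ≈ 0.163

Noncentrality parameter: λ = d·√(n/2) = 0.20 × √(47/2) = 0.9695
Critical value for a two-sided test at α = 0.05: z_{α/2} = 1.960.
Power = Φ(λ − 1.960) + Φ(−λ − 1.960) = Φ(-0.990) + Φ(-2.929) = 0.1610 + 0.0017 = 0.1627.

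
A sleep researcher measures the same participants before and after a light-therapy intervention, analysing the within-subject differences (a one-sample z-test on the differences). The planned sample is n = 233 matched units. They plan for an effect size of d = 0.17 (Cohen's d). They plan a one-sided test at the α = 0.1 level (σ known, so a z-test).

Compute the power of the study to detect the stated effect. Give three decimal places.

Power ≈ 0.905

Noncentrality parameter: δ = d·√n = 0.17 × √233 = 2.5949
One-sided α = 0.1 → critical value z_{0.1} = 1.282.
Power = Φ(δ − 1.282) = Φ(1.313) = 0.9055.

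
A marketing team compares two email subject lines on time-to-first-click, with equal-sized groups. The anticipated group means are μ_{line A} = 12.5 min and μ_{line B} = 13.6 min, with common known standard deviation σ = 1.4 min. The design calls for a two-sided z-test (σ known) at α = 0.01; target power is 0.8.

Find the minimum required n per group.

Standardized effect: d = |μ_{line A} − μ_{line B}| / σ = |12.5 − 13.6| / 1.4 = 0.7857
For power 0.8 need Φ(δ − z_{0.005}) = 0.8, so δ = z_{0.005} + z_{0.20} = 2.576 + 0.842 = 3.417.
(The Φ(−δ − z_{α/2}) term is vanishingly small for δ > 0 and is dropped in the standard sample-size formula.)
δ = d·√(n/2) ⇒ n = 2(δ/d)² = 2 × (3.417 / 0.7857)² = 37.84.
Rounding up, n = 38 per group.

n = 38 per group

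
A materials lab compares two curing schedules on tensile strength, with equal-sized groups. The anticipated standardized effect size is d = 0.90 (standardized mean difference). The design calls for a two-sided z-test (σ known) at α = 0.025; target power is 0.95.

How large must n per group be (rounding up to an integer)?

For power 0.95 need Φ(δ − z_{0.0125}) = 0.95, so δ = z_{0.0125} + z_{0.05} = 2.241 + 1.645 = 3.886.
(Ignoring the negligible lower-tail rejection probability gives the usual closed-form inversion.)
δ = d·√(n/2) ⇒ n = 2(δ/d)² = 2 × (3.886 / 0.90)² = 37.29.
Rounding up, n = 38 per group.

n = 38 per group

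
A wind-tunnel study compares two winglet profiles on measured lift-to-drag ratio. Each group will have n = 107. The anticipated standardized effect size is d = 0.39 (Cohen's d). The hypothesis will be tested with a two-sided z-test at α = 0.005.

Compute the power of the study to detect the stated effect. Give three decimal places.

Noncentrality parameter: δ = d·√(n/2) = 0.39 × √(107/2) = 2.8526
Critical value for a two-sided test at α = 0.005: z_{α/2} = 2.807.
Power = Φ(δ − 2.807) + Φ(−δ − 2.807) = Φ(0.046) + Φ(-5.660) = 0.5182 + 0.0000 = 0.5182.

Power ≈ 0.518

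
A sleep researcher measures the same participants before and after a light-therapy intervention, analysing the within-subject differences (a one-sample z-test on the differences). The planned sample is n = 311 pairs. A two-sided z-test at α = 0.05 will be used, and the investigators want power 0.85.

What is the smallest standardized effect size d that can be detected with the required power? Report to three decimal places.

Need Φ(δ − 1.960) = 0.85, so δ = 1.960 + 1.036 = 2.996.
(The second rejection-region term Φ(−δ − z_{α/2}) is negligible and dropped.)
δ = d·√n ⇒ d = δ/√n = 2.996/√311 = 0.1699.

d ≈ 0.170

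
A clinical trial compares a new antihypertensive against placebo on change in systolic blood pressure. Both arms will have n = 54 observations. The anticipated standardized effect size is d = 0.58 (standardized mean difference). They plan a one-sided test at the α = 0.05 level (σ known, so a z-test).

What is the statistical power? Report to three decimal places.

Noncentrality parameter: δ = d·√(n/2) = 0.58 × √(54/2) = 3.0138
Critical value for a one-sided test at α = 0.05: z_α = 1.645.
Power = Φ(δ − 1.645) = Φ(1.369) = 0.9145.

Power ≈ 0.914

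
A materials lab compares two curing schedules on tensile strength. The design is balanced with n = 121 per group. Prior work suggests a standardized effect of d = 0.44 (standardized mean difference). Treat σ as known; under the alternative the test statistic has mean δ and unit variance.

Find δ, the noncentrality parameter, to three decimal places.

δ ≈ 3.422

δ = d·√(n/2) = 0.44 × √(121/2) = 3.4224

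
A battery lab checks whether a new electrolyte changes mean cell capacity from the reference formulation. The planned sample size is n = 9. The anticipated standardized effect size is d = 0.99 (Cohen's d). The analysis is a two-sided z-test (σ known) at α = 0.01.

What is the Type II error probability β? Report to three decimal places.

Noncentrality parameter: δ = d·√n = 0.99 × √9 = 2.9700
Two-sided α = 0.01 → critical value z_{0.005} = 2.576.
Power = Φ(δ − 2.576) + Φ(−δ − 2.576) = Φ(0.394) + Φ(-5.546) = 0.6533 + 0.0000 = 0.6533.
Type II error: β = 1 − power = 1 − 0.6533 = 0.3467.

β ≈ 0.347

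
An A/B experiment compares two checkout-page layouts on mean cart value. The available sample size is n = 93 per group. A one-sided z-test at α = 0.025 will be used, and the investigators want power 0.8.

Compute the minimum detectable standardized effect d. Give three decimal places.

Need Φ(δ − 1.960) = 0.8, so δ = 1.960 + 0.842 = 2.802.
δ = d·√(n/2) ⇒ d = δ/√(n/2) = 2.802/√(93/2) = 0.4108.

d ≈ 0.411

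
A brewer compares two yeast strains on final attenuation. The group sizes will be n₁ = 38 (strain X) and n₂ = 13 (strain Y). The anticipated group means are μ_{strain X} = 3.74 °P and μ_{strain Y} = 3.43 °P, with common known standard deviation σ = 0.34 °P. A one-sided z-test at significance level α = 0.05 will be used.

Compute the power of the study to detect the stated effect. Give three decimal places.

Standardized effect: d = |μ_{strain X} − μ_{strain Y}| / σ = |3.74 − 3.43| / 0.34 = 0.9118
Noncentrality parameter: δ = d / √(1/n₁ + 1/n₂) = 0.9118 / √(1/38 + 1/13) = 2.8377
One-sided α = 0.05 → critical value z_{0.05} = 1.645.
Power = P(Z > 1.645 − δ) = Φ(1.193) = 0.8835.

Power ≈ 0.884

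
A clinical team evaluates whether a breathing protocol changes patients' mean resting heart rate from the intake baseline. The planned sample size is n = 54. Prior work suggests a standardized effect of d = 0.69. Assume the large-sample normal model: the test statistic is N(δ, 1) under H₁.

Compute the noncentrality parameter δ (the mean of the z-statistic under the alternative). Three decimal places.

δ ≈ 5.070

δ = d·√n = 0.69 × √54 = 5.0704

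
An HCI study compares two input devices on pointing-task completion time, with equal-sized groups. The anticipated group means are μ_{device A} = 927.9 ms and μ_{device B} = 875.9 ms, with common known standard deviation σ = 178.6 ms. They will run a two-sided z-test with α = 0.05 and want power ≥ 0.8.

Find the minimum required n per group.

Standardized effect: d = |μ_{device A} − μ_{device B}| / σ = |927.9 − 875.9| / 178.6 = 0.2912
Set Φ(δ − 1.960) = 0.8; then δ − 1.960 = Φ⁻¹(0.8) = 0.842, giving δ = 2.802.
(Ignoring the negligible lower-tail rejection probability gives the usual closed-form inversion.)
δ = d·√(n/2) ⇒ n = 2(δ/d)² = 2 × (2.802 / 0.2912)² = 185.18.
Rounding up, n = 186 per group.

n = 186 per group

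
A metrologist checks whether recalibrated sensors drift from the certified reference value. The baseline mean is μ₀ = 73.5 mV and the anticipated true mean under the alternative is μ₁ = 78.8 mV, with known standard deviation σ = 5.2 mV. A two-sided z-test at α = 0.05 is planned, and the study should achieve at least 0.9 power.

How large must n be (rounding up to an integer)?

n = 11

Standardized effect: d = |μ₁ − μ₀| / σ = |78.8 − 73.5| / 5.2 = 1.0192
For power 0.9 need Φ(δ − z_{0.025}) = 0.9, so δ = z_{0.025} + z_{0.10} = 1.960 + 1.282 = 3.242.
(The Φ(−δ − z_{α/2}) term is vanishingly small for δ > 0 and is dropped in the standard sample-size formula.)
δ = d·√n ⇒ n = (δ/d)² = (3.242 / 1.0192)² = 10.11.
Round up to the next whole unit.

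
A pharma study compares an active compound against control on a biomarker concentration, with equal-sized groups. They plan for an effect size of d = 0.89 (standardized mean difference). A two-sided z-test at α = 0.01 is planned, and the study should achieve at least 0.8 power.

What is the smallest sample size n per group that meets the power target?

For power 0.8 need Φ(δ − z_{0.005}) = 0.8, so δ = z_{0.005} + z_{0.20} = 2.576 + 0.842 = 3.417.
(Ignoring the negligible lower-tail rejection probability gives the usual closed-form inversion.)
δ = d·√(n/2) ⇒ n = 2(δ/d)² = 2 × (3.417 / 0.89)² = 29.49.
Round up to the next whole unit.

n = 30 per group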